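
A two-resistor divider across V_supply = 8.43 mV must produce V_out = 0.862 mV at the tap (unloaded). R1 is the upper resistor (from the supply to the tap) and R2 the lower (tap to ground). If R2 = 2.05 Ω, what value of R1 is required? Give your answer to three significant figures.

The divider ratio is R2/(R1+R2) = 0.862/8.43 = 0.1023.
R1 = R2·(1/k − 1) = 2.05 × 8.780 = 18.00 Ω.

R1 ≈ 18.0 Ω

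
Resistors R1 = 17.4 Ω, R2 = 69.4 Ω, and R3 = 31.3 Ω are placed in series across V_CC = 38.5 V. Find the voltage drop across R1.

V ≈ 5.67 V

Series total: ΣR = 17.4 + 69.4 + 31.3 = 118.1 Ω.
By the voltage-divider rule, V = 38.5 × 17.40/118.1 = 5.672 V.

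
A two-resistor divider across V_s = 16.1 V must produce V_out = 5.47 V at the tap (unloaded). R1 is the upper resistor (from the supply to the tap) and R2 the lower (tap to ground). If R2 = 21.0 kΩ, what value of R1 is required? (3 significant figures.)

Required fraction k = V_out/V_s = 0.3398.
Rearranging, R1 = R2·(1−k)/k = 21.0 × 1.943 = 40.81 kΩ.

R1 ≈ 40.8 kΩ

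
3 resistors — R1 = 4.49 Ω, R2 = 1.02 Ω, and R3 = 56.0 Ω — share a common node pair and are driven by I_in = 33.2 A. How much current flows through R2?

Total conductance ΣG = 1/4.49 + 1/1.02 + 1/56.0 = 1.221 (units of 1/Ω).
Current divider: I(R2) = I_in · G_k/ΣG = 33.2 × (0.9804/1.221) = 33.2 × 0.8030 = 26.66 A.

I ≈ 26.7 A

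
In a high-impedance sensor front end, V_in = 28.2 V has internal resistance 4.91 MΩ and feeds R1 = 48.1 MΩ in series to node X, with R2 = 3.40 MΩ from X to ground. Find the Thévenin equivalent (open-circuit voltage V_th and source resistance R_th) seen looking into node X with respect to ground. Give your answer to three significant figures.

V_th ≈ 1.70 V, R_th ≈ 3.20 MΩ

R1' = 4.91 + 48.1 = 53.01 MΩ (source resistance + R1).
V_th is the unloaded tap voltage: V_in · R2/(R1'+R2) = 28.2 × 0.06027 = 1.700 V.
With V_in suppressed (replaced by a short), R_th = R1' ‖ R2 = (53.01 × 3.40)/(53.01 + 3.40) = 3.195 MΩ.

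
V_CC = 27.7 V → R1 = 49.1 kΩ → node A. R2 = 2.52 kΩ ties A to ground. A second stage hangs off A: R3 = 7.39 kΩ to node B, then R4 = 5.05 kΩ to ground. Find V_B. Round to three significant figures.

Looking into the second stage from A: R3 + R4 = 12.44 kΩ appears in parallel with R2.
R2 ‖ (R3+R4) = 2.096 kΩ.
So V_A = 27.7 × 0.04093 = 1.134 V.
Stage 2 is unloaded, so V_B = V_A · R4/(R3+R4) = 1.134 × 5.05/12.44 = 0.4603 V.

V_B ≈ 0.460 V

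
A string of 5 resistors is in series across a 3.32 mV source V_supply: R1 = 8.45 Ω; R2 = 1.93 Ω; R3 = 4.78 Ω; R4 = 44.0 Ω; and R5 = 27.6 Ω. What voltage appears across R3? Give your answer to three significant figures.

ΣR = 8.45 + 1.93 + 4.78 + 44.0 + 27.6 = 86.76 Ω.
Voltage divider: V = V_supply · (4.780 / 86.76) = 3.32 × 0.05509 = 0.1829 mV.

V ≈ 0.183 mV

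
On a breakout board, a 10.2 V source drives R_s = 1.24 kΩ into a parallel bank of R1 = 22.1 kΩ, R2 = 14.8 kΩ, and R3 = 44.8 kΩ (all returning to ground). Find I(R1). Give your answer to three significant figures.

I ≈ 0.395 mA

Combine the parallel branches: R_p = (1/22.1 + 1/14.8 + 1/44.8)⁻¹ = 7.400 kΩ.
Node voltage V_A = V_DC · R_p/(R_s + R_p) = 10.2 × 0.8565 = 8.736 V.
Branch current I = V_A/R1 = 8.736/22.1 = 0.3953 mA.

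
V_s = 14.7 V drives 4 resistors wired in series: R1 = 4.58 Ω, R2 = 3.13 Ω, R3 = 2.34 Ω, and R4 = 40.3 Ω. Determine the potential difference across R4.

ΣR = 4.58 + 3.13 + 2.34 + 40.3 = 50.35 Ω.
By the voltage-divider rule, V = 14.7 × 40.30/50.35 = 11.77 V.

V ≈ 11.8 V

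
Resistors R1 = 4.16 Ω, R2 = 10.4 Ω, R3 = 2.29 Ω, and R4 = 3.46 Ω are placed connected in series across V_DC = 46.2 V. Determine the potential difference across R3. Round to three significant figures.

V ≈ 5.21 V

Total series resistance ΣR = 4.16 + 10.4 + 2.29 + 3.46 = 20.31 Ω.
By the voltage-divider rule, V = 46.2 × 2.290/20.31 = 5.209 V.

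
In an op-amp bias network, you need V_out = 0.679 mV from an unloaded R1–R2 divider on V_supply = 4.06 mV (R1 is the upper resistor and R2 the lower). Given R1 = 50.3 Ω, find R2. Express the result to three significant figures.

Required fraction k = V_out/V_supply = 0.1672.
Rearranging, R2 = R1·k/(1−k) = 50.3 × 0.2008 = 10.10 Ω.

R2 ≈ 10.1 Ω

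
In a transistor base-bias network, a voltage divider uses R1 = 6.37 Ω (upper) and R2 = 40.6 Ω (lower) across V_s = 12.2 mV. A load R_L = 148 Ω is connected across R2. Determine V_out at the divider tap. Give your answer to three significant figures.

V_out ≈ 10.2 mV

First combine the lower leg with the load: R2 ‖ R_L = 31.86 Ω.
Then V_out = V_s · R2'/(R1 + R2') = 12.2 × 31.86/38.23 = 10.17 mV.
(Unloaded it would be 10.5 mV; the load pulls it down.)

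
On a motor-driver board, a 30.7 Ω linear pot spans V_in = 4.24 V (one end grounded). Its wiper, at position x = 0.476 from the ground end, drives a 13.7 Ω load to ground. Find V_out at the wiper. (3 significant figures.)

Split the track: R_lower = x·R_p = 14.61 Ω, R_upper = (1−x)·R_p = 16.09 Ω.
(x·R_p) ‖ R_L = 7.071 Ω.
V_out = 4.24 × 7.071/(16.09 + 7.071) = 1.295 V.
(Unloaded: V_out = x·V_in = 2.02 V.)

V_out ≈ 1.29 V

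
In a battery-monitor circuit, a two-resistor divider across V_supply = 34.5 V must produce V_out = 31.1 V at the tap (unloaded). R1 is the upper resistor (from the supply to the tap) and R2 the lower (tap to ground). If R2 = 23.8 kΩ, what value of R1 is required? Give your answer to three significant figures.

V_out/V_supply = R2/(R1+R2) = 0.9014.
R1 = R2·(1/k − 1) = 23.8 × 0.1093 = 2.602 kΩ.

R1 ≈ 2.60 kΩ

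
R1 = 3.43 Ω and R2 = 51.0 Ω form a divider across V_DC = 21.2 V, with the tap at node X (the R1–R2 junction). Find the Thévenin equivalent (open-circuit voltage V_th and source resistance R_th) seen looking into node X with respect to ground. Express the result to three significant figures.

V_th ≈ 19.9 V, R_th ≈ 3.21 Ω

Open-circuit (no load on X): V_th = V_DC · R2/(R1 + R2) = 21.2 × 51.0/(3.430 + 51.0) = 19.86 V.
Zeroing V_DC shorts the top of R1 to ground, so R_th = R1 ‖ R2 = 3.214 Ω.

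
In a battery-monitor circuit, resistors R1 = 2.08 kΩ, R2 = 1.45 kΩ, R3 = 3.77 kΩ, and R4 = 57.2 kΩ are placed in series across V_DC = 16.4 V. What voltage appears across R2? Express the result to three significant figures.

Series total: ΣR = 2.08 + 1.45 + 3.77 + 57.2 = 64.50 kΩ.
Voltage divider: V = V_DC · (1.450 / 64.50) = 16.4 × 0.02248 = 0.3687 V.

V ≈ 0.369 V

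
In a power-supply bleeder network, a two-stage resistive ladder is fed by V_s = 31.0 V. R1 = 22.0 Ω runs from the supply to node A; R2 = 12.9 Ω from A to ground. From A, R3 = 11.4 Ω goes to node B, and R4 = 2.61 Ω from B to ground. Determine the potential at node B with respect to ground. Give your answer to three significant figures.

Looking into the second stage from A: R3 + R4 = 14.01 Ω appears in parallel with R2.
R2 ‖ (R3+R4) = 6.716 Ω.
V_A = 31.0 × 6.716/(22.0 + 6.716) = 7.250 V.
V_B = V_A × 0.1863 = 1.351 V.

V_B ≈ 1.35 V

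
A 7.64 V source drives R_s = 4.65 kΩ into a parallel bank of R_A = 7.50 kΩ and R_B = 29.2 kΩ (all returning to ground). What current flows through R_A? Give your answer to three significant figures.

I ≈ 0.573 mA

Combine the parallel branches: R_p = (1/7.50 + 1/29.2)⁻¹ = 5.967 kΩ.
Node voltage V_A = V_DC · R_p/(R_s + R_p) = 7.64 × 0.5620 = 4.294 V.
Branch current I = V_A/R_A = 4.294/7.50 = 0.5725 mA.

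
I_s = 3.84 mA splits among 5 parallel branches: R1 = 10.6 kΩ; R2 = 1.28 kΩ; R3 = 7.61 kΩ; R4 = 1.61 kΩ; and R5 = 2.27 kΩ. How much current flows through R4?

Conductances: ΣG = 1/10.6 + 1/1.28 + 1/7.61 + 1/1.61 + 1/2.27 = 2.069 (1/kΩ).
By the current-divider rule, I = I_s · G_k/ΣG = 3.84 × 0.3003 = 1.153 mA.

I ≈ 1.15 mA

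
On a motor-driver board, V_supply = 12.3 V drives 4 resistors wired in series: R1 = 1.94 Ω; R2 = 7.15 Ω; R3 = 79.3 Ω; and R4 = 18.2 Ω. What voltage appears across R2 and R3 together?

ΣR = 1.94 + 7.15 + 79.3 + 18.2 = 106.6 Ω.
R_{R2..R3} = 7.15 + 79.3 = 86.45 Ω.
V = V_supply · R/ΣR = 12.3 × 0.8111 = 9.976 V.

V ≈ 9.98 V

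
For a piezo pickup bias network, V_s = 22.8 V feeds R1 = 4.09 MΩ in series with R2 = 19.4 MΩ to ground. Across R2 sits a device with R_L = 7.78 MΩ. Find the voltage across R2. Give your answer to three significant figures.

V_out ≈ 13.1 V

First combine the lower leg with the load: R2 ‖ R_L = 5.553 MΩ.
Then V_out = V_s · R2'/(R1 + R2') = 22.8 × 5.553/9.643 = 13.13 V.
(Unloaded it would be 18.8 V; the load pulls it down.)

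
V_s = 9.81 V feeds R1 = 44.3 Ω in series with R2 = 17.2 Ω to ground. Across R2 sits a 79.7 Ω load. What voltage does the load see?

V_out ≈ 2.37 V

The load sits in parallel with R2, giving an effective lower resistance R2' = R2·R_L/(R2+R_L) = 14.15 Ω.
Voltage divider with the loaded lower leg: V_out = 9.81 × 14.15/(44.3 + 14.15) = 9.81 × 0.2420 = 2.374 V.
(Unloaded it would be 2.74 V; the load pulls it down.)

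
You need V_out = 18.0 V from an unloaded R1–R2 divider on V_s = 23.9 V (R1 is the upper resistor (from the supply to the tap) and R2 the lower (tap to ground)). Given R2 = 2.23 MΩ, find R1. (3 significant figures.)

R1 ≈ 0.731 MΩ

Required fraction k = V_out/V_s = 0.7531.
R1 = R2·(1/k − 1) = 2.23 × 0.3278 = 0.7309 MΩ.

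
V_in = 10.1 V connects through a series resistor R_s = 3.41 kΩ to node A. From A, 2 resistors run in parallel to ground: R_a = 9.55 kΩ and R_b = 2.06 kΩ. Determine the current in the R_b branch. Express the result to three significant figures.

Parallel bank: R_p = 1/(1/9.55 + 1/2.06) = 1.694 kΩ.
V_A by voltage divider: V_A = 10.1 × 1.694/(3.41 + 1.694) = 3.353 V.
I(R_b) = V_A / R_b = 3.353/2.06 = 1.628 mA.

I ≈ 1.63 mA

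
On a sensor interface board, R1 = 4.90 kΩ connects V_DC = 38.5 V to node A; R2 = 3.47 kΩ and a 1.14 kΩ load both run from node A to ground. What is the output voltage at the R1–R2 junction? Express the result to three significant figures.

The load sits in parallel with R2, giving an effective lower resistance R2' = R2·R_L/(R2+R_L) = 0.8581 kΩ.
Now apply the divider: V_out = 38.5 × 0.1490 = 5.737 V.

V_out ≈ 5.74 V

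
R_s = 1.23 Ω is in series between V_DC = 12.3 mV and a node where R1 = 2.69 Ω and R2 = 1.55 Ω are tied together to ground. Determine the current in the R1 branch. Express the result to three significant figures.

Combine the parallel branches: R_p = (1/2.69 + 1/1.55)⁻¹ = 0.9834 Ω.
V_A by voltage divider: V_A = 12.3 × 0.9834/(1.23 + 0.9834) = 5.465 mV.
I(R1) = V_A / R1 = 5.465/2.69 = 2.031 mA.

I ≈ 2.03 mA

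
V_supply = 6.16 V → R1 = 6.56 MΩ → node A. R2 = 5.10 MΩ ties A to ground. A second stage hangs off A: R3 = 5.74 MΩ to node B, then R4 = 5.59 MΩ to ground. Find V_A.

Looking into the second stage from A: R3 + R4 = 11.33 MΩ appears in parallel with R2.
R2 ‖ (R3+R4) = 3.517 MΩ.
So V_A = 6.16 × 0.3490 = 2.150 V.

V_A ≈ 2.15 V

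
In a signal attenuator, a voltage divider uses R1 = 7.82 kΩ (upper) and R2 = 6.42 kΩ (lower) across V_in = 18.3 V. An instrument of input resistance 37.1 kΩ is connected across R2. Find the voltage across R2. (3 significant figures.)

V_out ≈ 7.53 V

First combine the lower leg with the load: R2 ‖ R_L = 5.473 kΩ.
Now apply the divider: V_out = 18.3 × 0.4117 = 7.534 V.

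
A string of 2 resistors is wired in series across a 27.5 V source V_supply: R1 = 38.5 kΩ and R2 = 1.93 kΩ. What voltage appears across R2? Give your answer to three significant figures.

Series total: ΣR = 38.5 + 1.93 = 40.43 kΩ.
V = V_supply · R/ΣR = 27.5 × 0.04774 = 1.313 V.

V ≈ 1.31 V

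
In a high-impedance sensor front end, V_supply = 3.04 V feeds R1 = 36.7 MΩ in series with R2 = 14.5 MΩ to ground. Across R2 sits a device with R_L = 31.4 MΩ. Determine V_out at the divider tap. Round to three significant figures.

The load sits in parallel with R2, giving an effective lower resistance R2' = R2·R_L/(R2+R_L) = 9.919 MΩ.
Then V_out = V_supply · R2'/(R1 + R2') = 3.04 × 9.919/46.62 = 0.6468 V.

V_out ≈ 0.647 V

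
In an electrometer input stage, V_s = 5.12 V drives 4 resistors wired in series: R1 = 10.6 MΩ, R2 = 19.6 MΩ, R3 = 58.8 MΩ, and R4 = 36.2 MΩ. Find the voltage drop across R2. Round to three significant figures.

Total series resistance ΣR = 10.6 + 19.6 + 58.8 + 36.2 = 125.2 MΩ.
Voltage divider: V = V_s · (19.60 / 125.2) = 5.12 × 0.1565 = 0.8015 V.

V ≈ 0.802 V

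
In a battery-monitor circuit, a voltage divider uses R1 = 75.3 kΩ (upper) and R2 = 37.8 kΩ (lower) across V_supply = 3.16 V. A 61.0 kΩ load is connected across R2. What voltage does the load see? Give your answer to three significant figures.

The load sits in parallel with R2, giving an effective lower resistance R2' = R2·R_L/(R2+R_L) = 23.34 kΩ.
Now apply the divider: V_out = 3.16 × 0.2366 = 0.7477 V.
(Unloaded it would be 1.06 V; the load pulls it down.)

V_out ≈ 0.748 V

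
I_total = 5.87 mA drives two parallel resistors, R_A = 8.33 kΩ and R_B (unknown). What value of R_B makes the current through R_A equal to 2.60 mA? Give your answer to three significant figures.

R_B ≈ 6.62 kΩ

In a two-way split, I_A/I_total = R_B/(R_A + R_B).
2.60/5.87 = R_B/(R_A + R_B) → R_B = R_A · (0.4429)/(1 − 0.4429) = 8.33 × 0.7951 = 6.623 kΩ.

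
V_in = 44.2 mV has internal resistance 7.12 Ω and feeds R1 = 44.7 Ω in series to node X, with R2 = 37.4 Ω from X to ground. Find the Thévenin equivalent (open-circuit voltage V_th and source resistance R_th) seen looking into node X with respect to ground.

V_th ≈ 18.5 mV, R_th ≈ 21.7 Ω

R1' = 7.12 + 44.7 = 51.82 Ω (source resistance + R1).
With X open, the divider is unloaded: V_th = 44.2 × 37.4/89.22 = 18.53 mV.
Zeroing V_in shorts the top of R1' to ground, so R_th = R1' ‖ R2 = 21.72 Ω.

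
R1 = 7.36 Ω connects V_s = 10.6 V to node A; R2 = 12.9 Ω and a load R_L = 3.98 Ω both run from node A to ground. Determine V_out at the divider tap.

V_out ≈ 3.10 V

The load sits in parallel with R2, giving an effective lower resistance R2' = R2·R_L/(R2+R_L) = 3.042 Ω.
Voltage divider with the loaded lower leg: V_out = 10.6 × 3.042/(7.36 + 3.042) = 10.6 × 0.2924 = 3.100 V.
(Unloaded it would be 6.75 V; the load pulls it down.)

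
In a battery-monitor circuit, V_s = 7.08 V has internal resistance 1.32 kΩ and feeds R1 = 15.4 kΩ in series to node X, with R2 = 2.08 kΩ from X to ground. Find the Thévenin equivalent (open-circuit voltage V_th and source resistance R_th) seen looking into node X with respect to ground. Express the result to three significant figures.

R1' = 1.32 + 15.4 = 16.72 kΩ (source resistance + R1).
With X open, the divider is unloaded: V_th = 7.08 × 2.08/18.80 = 0.7833 V.
Looking into X with the source shorted: R_th = R1'·R2/(R1'+R2) = 16.72 × 2.08/18.80 = 1.850 kΩ.

V_th ≈ 0.783 V, R_th ≈ 1.85 kΩ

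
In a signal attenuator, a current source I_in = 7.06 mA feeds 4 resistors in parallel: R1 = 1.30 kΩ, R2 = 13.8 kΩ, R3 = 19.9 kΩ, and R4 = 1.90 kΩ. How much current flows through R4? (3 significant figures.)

Total conductance ΣG = 1/1.30 + 1/13.8 + 1/19.9 + 1/1.90 = 1.418 (units of 1/kΩ).
By the current-divider rule, I = I_in · G_k/ΣG = 7.06 × 0.3711 = 2.620 mA.

I ≈ 2.62 mA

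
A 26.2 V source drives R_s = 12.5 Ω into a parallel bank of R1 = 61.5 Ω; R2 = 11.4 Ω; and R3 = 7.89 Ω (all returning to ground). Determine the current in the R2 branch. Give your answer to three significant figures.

I ≈ 0.592 A

Combine the parallel branches: R_p = (1/61.5 + 1/11.4 + 1/7.89)⁻¹ = 4.334 Ω.
V_A = 26.2 × 4.334/16.83 = 6.746 V.
Branch current I = V_A/R2 = 6.746/11.4 = 0.5917 A.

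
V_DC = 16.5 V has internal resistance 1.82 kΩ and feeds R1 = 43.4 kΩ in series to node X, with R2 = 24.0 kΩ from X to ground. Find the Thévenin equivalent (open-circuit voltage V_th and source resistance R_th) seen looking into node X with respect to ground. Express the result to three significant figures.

V_th ≈ 5.72 V, R_th ≈ 15.7 kΩ

R1' = 1.82 + 43.4 = 45.22 kΩ (source resistance + R1).
V_th is the unloaded tap voltage: V_DC · R2/(R1'+R2) = 16.5 × 0.3467 = 5.721 V.
Zeroing V_DC shorts the top of R1' to ground, so R_th = R1' ‖ R2 = 15.68 kΩ.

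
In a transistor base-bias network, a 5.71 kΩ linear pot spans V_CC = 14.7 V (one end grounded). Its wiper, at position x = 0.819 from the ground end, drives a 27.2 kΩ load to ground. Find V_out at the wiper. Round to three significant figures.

The pot divides into 1.034 kΩ above the wiper and 4.676 kΩ below.
(x·R_p) ‖ R_L = 3.990 kΩ.
Then V_out = V_CC · 3.990/(1.034 + 3.990) = 11.68 V.

V_out ≈ 11.7 V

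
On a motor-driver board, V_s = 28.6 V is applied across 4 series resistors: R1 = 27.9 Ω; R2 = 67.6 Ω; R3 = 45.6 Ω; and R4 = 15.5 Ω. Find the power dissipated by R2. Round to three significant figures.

P ≈ 2.25 W

The common current is I = 28.6/156.6 = 0.1826 A.
V(R2) = I·R = 12.35 V; P = V·I = 12.35 × 0.1826 = 2.255 W.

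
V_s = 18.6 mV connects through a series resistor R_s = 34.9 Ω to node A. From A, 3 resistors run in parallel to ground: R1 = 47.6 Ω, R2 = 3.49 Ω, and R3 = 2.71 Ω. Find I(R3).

I ≈ 0.279 mA

Combine the parallel branches: R_p = (1/47.6 + 1/3.49 + 1/2.71)⁻¹ = 1.478 Ω.
V_A by voltage divider: V_A = 18.6 × 1.478/(34.9 + 1.478) = 0.7557 mV.
I(R3) = V_A / R3 = 0.7557/2.71 = 0.2789 mA.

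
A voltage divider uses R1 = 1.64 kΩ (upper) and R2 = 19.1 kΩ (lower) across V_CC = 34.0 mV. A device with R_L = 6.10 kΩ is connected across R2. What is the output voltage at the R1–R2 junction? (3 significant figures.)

R2 ‖ R_L = (19.1 × 6.10)/(19.1 + 6.10) = 4.623 kΩ.
Then V_out = V_CC · R2'/(R1 + R2') = 34.0 × 4.623/6.263 = 25.10 mV.
(Unloaded it would be 31.3 mV; the load pulls it down.)

V_out ≈ 25.1 mV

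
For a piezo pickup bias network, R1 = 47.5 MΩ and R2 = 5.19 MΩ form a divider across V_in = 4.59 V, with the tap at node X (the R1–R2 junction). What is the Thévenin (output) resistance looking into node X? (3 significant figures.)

Zeroing V_in shorts the top of R1 to ground, so R_th = R1 ‖ R2 = 4.679 MΩ.

R_th ≈ 4.68 MΩ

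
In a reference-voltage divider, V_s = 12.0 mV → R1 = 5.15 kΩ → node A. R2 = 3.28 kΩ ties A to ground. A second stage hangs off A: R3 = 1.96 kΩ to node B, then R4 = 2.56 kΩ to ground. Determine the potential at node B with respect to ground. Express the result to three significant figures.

V_B ≈ 1.83 mV

The second stage (R3 + R4 = 4.520 kΩ) loads node A in parallel with R2.
Effective lower resistance at A: R2 ‖ 4.520 = 1.901 kΩ.
V_A = 12.0 × 1.901/(5.15 + 1.901) = 3.235 mV.
Then the unloaded second divider: V_B = V_A × R4/(R3+R4) = 3.235 × 0.5664 = 1.832 mV.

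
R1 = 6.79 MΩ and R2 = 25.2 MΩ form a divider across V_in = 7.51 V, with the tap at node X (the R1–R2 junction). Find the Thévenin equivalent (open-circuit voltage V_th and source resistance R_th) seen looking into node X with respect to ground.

With X open, the divider is unloaded: V_th = 7.51 × 25.2/31.99 = 5.916 V.
Zeroing V_in shorts the top of R1 to ground, so R_th = R1 ‖ R2 = 5.349 MΩ.

V_th ≈ 5.92 V, R_th ≈ 5.35 MΩ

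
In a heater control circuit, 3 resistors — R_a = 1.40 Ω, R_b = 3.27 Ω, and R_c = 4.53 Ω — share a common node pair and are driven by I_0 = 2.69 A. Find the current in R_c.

Conductances: ΣG = 1/1.40 + 1/3.27 + 1/4.53 = 1.241 (1/Ω).
By the current-divider rule, I = I_0 · G_k/ΣG = 2.69 × 0.1779 = 0.4786 A.

I ≈ 0.479 A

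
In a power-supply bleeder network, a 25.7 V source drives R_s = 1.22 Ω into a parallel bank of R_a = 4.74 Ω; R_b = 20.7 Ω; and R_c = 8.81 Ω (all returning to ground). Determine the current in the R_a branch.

I ≈ 3.73 A

Combine the parallel branches: R_p = (1/4.74 + 1/20.7 + 1/8.81)⁻¹ = 2.682 Ω.
V_A by voltage divider: V_A = 25.7 × 2.682/(1.22 + 2.682) = 17.67 V.
I(R_a) = V_A / R_a = 17.67/4.74 = 3.727 A.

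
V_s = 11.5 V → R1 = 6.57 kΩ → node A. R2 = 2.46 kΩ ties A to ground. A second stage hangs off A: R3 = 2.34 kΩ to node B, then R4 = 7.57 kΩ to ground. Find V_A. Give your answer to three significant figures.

V_A ≈ 2.65 V

The second stage (R3 + R4 = 9.910 kΩ) loads node A in parallel with R2.
Effective lower resistance at A: R2 ‖ 9.910 = 1.971 kΩ.
V_A = 11.5 × 1.971/(6.57 + 1.971) = 2.654 V.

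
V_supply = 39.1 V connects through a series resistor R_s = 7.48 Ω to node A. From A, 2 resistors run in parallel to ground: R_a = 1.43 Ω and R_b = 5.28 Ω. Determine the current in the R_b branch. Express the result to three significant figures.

I ≈ 0.968 A

Combine the parallel branches: R_p = (1/1.43 + 1/5.28)⁻¹ = 1.125 Ω.
V_A = 39.1 × 1.125/8.605 = 5.113 V.
I(R_b) = V_A / R_b = 5.113/5.28 = 0.9683 A.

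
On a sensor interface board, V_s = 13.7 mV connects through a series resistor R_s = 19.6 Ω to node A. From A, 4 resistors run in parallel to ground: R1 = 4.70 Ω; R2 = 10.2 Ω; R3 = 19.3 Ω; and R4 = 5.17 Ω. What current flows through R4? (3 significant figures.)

Parallel bank: R_p = 1/(1/4.70 + 1/10.2 + 1/19.3 + 1/5.17) = 1.798 Ω.
V_A by voltage divider: V_A = 13.7 × 1.798/(19.6 + 1.798) = 1.151 mV.
I(R4) = V_A / R4 = 1.151/5.17 = 0.2227 mA.
(Equivalently: I_total = 0.6402 mA, then current-divider fraction G_k/ΣG = 0.3479.)

I ≈ 0.223 mA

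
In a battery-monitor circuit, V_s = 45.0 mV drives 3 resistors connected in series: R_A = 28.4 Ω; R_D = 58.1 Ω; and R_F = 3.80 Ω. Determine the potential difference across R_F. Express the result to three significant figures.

V ≈ 1.89 mV

ΣR = 28.4 + 58.1 + 3.80 = 90.30 Ω.
Voltage divider: V = V_s · (3.800 / 90.30) = 45.0 × 0.04208 = 1.894 mV.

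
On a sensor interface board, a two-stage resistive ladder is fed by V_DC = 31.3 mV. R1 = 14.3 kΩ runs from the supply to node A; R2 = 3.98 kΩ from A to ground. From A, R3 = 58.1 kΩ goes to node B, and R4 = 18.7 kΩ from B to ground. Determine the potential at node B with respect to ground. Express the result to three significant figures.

V_B ≈ 1.59 mV

Node A sees R2 in parallel with the series input of stage 2, R3 + R4 = 76.80 kΩ.
R2 ‖ (R3+R4) = 3.784 kΩ.
So V_A = 31.3 × 0.2092 = 6.549 mV.
Then the unloaded second divider: V_B = V_A × R4/(R3+R4) = 6.549 × 0.2435 = 1.595 mV.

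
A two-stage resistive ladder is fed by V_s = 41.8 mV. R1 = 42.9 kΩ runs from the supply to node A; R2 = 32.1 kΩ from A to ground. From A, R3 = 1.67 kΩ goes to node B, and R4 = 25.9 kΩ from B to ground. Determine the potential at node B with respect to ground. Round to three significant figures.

The second stage (R3 + R4 = 27.57 kΩ) loads node A in parallel with R2.
Effective lower resistance at A: R2 ‖ 27.57 = 14.83 kΩ.
V_A = 41.8 × 14.83/(42.9 + 14.83) = 10.74 mV.
V_B = V_A × 0.9394 = 10.09 mV.

V_B ≈ 10.1 mV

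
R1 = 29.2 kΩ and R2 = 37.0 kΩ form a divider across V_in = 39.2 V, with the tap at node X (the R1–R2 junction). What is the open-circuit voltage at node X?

V_th ≈ 21.9 V

Open-circuit (no load on X): V_th = V_in · R2/(R1 + R2) = 39.2 × 37.0/(29.20 + 37.0) = 21.91 V.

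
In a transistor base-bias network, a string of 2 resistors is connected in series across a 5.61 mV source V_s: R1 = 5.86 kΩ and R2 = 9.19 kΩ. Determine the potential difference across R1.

V ≈ 2.18 mV

ΣR = 5.86 + 9.19 = 15.05 kΩ.
Voltage divider: V = V_s · (5.860 / 15.05) = 5.61 × 0.3894 = 2.184 mV.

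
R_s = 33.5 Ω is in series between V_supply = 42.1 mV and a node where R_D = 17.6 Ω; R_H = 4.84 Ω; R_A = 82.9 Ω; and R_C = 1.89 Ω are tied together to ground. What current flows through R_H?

Parallel bank: R_p = 1/(1/17.6 + 1/4.84 + 1/82.9 + 1/1.89) = 1.243 Ω.
Node voltage V_A = V_supply · R_p/(R_s + R_p) = 42.1 × 0.03577 = 1.506 mV.
Branch current I = V_A/R_H = 1.506/4.84 = 0.3112 mA.

I ≈ 0.311 mA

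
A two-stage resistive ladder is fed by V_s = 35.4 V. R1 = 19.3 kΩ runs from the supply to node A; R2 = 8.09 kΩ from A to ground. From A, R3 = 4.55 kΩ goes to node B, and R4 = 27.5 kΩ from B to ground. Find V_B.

V_B ≈ 7.62 V

Node A sees R2 in parallel with the series input of stage 2, R3 + R4 = 32.05 kΩ.
Effective lower resistance at A: R2 ‖ 32.05 = 6.460 kΩ.
So V_A = 35.4 × 0.2508 = 8.877 V.
Stage 2 is unloaded, so V_B = V_A · R4/(R3+R4) = 8.877 × 27.5/32.05 = 7.617 V.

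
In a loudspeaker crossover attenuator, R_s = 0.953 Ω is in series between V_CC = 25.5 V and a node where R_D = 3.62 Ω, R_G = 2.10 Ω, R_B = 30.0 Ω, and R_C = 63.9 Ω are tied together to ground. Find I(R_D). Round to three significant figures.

I ≈ 3.99 A

Combine the parallel branches: R_p = (1/3.62 + 1/2.10 + 1/30.0 + 1/63.9)⁻¹ = 1.248 Ω.
V_A by voltage divider: V_A = 25.5 × 1.248/(0.953 + 1.248) = 14.46 V.
Branch current I = V_A/R_D = 14.46/3.62 = 3.994 A.
(Equivalently: I_total = 11.59 A, then current-divider fraction G_k/ΣG = 0.3447.)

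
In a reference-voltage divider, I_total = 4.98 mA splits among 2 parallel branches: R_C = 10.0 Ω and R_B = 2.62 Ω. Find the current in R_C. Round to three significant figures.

For two parallel branches, I_k = I_total · (other R)/(sum of R).
So I = 4.98 × 2.62/12.62 = 1.034 mA.

I ≈ 1.03 mA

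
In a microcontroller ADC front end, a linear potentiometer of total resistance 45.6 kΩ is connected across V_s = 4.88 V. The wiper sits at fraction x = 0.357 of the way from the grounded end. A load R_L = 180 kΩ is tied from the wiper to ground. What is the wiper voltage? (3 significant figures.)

V_out ≈ 1.65 V

Split the track: R_lower = x·R_p = 16.28 kΩ, R_upper = (1−x)·R_p = 29.32 kΩ.
(x·R_p) ‖ R_L = 14.93 kΩ.
V_out = 4.88 × 14.93/(29.32 + 14.93) = 1.646 V.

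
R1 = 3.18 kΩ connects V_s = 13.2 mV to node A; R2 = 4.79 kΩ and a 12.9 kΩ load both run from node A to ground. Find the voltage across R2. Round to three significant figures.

V_out ≈ 6.91 mV

R2 ‖ R_L = (4.79 × 12.9)/(4.79 + 12.9) = 3.493 kΩ.
Voltage divider with the loaded lower leg: V_out = 13.2 × 3.493/(3.18 + 3.493) = 13.2 × 0.5235 = 6.910 mV.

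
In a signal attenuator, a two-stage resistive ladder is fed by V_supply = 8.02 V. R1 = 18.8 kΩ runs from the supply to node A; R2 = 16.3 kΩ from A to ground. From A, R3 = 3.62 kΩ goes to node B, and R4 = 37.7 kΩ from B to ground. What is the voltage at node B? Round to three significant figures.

Node A sees R2 in parallel with the series input of stage 2, R3 + R4 = 41.32 kΩ.
R2 ‖ (R3+R4) = 11.69 kΩ.
First divider: V_A = V_supply · 11.69/(18.8 + 11.69) = 3.075 V.
Then the unloaded second divider: V_B = V_A × R4/(R3+R4) = 3.075 × 0.9124 = 2.805 V.

V_B ≈ 2.81 V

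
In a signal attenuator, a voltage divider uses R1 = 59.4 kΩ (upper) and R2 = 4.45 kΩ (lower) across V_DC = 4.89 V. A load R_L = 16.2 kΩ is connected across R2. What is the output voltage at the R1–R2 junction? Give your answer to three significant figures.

V_out ≈ 0.271 V

The load sits in parallel with R2, giving an effective lower resistance R2' = R2·R_L/(R2+R_L) = 3.491 kΩ.
Now apply the divider: V_out = 4.89 × 0.05551 = 0.2714 V.
(Unloaded it would be 0.341 V; the load pulls it down.)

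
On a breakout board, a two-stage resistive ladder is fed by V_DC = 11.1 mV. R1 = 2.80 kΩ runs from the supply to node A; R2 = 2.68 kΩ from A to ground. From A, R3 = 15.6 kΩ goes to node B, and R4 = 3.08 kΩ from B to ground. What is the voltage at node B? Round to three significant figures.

V_B ≈ 0.834 mV

Looking into the second stage from A: R3 + R4 = 18.68 kΩ appears in parallel with R2.
R2 ‖ (R3+R4) = 2.344 kΩ.
So V_A = 11.1 × 0.4556 = 5.058 mV.
V_B = V_A × 0.1649 = 0.8339 mV.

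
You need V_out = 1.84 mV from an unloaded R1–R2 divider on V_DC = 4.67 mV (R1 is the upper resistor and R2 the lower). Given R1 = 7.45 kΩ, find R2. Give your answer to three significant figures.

Required fraction k = V_out/V_DC = 0.3940.
Rearranging, R2 = R1·k/(1−k) = 7.45 × 0.6502 = 4.844 kΩ.

R2 ≈ 4.84 kΩ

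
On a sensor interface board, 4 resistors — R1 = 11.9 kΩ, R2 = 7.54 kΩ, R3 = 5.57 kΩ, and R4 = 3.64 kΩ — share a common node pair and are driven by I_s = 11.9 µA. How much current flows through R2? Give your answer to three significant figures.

I ≈ 2.35 µA

Conductances: ΣG = 1/11.9 + 1/7.54 + 1/5.57 + 1/3.64 = 0.6709 (1/kΩ).
Current divider: I(R2) = I_s · G_k/ΣG = 11.9 × (0.1326/0.6709) = 11.9 × 0.1977 = 2.352 µA.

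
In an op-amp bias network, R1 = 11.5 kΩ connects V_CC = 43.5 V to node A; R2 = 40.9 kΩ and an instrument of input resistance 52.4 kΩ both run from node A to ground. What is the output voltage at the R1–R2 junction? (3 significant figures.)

The load sits in parallel with R2, giving an effective lower resistance R2' = R2·R_L/(R2+R_L) = 22.97 kΩ.
Then V_out = V_CC · R2'/(R1 + R2') = 43.5 × 22.97/34.47 = 28.99 V.

V_out ≈ 29.0 V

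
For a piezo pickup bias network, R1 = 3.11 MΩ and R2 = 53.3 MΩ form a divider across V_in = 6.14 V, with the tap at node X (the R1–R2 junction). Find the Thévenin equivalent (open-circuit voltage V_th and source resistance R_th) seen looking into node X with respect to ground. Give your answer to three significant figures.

V_th ≈ 5.80 V, R_th ≈ 2.94 MΩ

Open-circuit (no load on X): V_th = V_in · R2/(R1 + R2) = 6.14 × 53.3/(3.110 + 53.3) = 5.801 V.
Looking into X with the source shorted: R_th = R1·R2/(R1+R2) = 3.110 × 53.3/56.41 = 2.939 MΩ.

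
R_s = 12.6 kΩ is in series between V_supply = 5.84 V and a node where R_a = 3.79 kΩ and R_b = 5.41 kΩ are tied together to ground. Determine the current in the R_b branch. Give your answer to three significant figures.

I ≈ 0.162 mA

Equivalent of the parallel group: R_p = 2.229 kΩ.
Node voltage V_A = V_supply · R_p/(R_s + R_p) = 5.84 × 0.1503 = 0.8777 V.
I(R_b) = V_A / R_b = 0.8777/5.41 = 0.1622 mA.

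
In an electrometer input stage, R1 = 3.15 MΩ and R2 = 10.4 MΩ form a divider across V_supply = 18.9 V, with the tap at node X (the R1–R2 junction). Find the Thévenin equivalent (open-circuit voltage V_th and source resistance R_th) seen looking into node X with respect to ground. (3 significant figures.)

V_th is the unloaded tap voltage: V_supply · R2/(R1+R2) = 18.9 × 0.7675 = 14.51 V.
With V_supply suppressed (replaced by a short), R_th = R1 ‖ R2 = (3.150 × 10.4)/(3.150 + 10.4) = 2.418 MΩ.

V_th ≈ 14.5 V, R_th ≈ 2.42 MΩ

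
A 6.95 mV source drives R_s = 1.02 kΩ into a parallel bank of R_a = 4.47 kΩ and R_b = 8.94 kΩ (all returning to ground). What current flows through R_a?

I ≈ 1.16 µA

Combine the parallel branches: R_p = (1/4.47 + 1/8.94)⁻¹ = 2.980 kΩ.
V_A by voltage divider: V_A = 6.95 × 2.980/(1.02 + 2.980) = 5.178 mV.
Branch current I = V_A/R_a = 5.178/4.47 = 1.158 µA.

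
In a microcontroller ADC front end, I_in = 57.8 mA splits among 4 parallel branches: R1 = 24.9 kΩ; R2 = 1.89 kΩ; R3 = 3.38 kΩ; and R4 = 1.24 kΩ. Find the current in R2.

I ≈ 18.3 mA

Conductances: ΣG = 1/24.9 + 1/1.89 + 1/3.38 + 1/1.24 = 1.672 (1/kΩ).
Current divider: I(R2) = I_in · G_k/ΣG = 57.8 × (0.5291/1.672) = 57.8 × 0.3165 = 18.30 mA.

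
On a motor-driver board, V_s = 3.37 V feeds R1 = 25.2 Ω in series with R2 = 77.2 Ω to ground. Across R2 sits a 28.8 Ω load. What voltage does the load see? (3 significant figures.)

First combine the lower leg with the load: R2 ‖ R_L = 20.98 Ω.
Voltage divider with the loaded lower leg: V_out = 3.37 × 20.98/(25.2 + 20.98) = 3.37 × 0.4543 = 1.531 V.

V_out ≈ 1.53 V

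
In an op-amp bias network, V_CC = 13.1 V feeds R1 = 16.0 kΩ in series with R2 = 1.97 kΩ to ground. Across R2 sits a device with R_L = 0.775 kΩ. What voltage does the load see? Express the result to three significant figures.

V_out ≈ 0.440 V

R2 ‖ R_L = (1.97 × 0.775)/(1.97 + 0.775) = 0.5562 kΩ.
Voltage divider with the loaded lower leg: V_out = 13.1 × 0.5562/(16.0 + 0.5562) = 13.1 × 0.03359 = 0.4401 V.
(Unloaded it would be 1.44 V; the load pulls it down.)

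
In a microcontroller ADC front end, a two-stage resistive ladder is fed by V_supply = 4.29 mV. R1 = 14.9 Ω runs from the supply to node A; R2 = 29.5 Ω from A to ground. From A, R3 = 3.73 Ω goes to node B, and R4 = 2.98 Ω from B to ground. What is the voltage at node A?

The second stage (R3 + R4 = 6.710 Ω) loads node A in parallel with R2.
Effective lower resistance at A: R2 ‖ 6.710 = 5.467 Ω.
First divider: V_A = V_supply · 5.467/(14.9 + 5.467) = 1.151 mV.

V_A ≈ 1.15 mV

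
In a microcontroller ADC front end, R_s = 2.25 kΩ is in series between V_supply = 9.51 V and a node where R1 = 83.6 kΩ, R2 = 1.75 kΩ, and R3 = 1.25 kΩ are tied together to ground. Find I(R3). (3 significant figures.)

Equivalent of the parallel group: R_p = 0.7229 kΩ.
V_A by voltage divider: V_A = 9.51 × 0.7229/(2.25 + 0.7229) = 2.312 V.
I(R3) = V_A / R3 = 2.312/1.25 = 1.850 mA.

I ≈ 1.85 mA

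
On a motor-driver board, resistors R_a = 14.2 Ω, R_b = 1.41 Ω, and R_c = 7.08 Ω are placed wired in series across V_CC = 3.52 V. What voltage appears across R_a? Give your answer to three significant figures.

Series total: ΣR = 14.2 + 1.41 + 7.08 = 22.69 Ω.
By the voltage-divider rule, V = 3.52 × 14.20/22.69 = 2.203 V.

V ≈ 2.20 V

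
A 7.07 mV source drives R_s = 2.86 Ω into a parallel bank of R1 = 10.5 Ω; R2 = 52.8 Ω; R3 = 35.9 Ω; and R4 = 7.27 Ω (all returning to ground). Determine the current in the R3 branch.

Equivalent of the parallel group: R_p = 3.577 Ω.
V_A = 7.07 × 3.577/6.437 = 3.929 mV.
Branch current I = V_A/R3 = 3.929/35.9 = 0.1094 mA.

I ≈ 0.109 mA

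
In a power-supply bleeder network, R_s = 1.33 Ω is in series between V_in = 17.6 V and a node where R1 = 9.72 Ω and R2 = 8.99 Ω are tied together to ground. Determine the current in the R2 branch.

Parallel bank: R_p = 1/(1/9.72 + 1/8.99) = 4.670 Ω.
V_A by voltage divider: V_A = 17.6 × 4.670/(1.33 + 4.670) = 13.70 V.
Branch current I = V_A/R2 = 13.70/8.99 = 1.524 A.
(Check via current divider: I_total = 2.933 A; share G_k/ΣG = 0.5195 → same result.)

I ≈ 1.52 A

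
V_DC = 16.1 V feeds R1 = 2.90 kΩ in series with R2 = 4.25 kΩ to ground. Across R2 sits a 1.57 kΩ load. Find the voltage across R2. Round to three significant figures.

V_out ≈ 4.56 V

The load sits in parallel with R2, giving an effective lower resistance R2' = R2·R_L/(R2+R_L) = 1.146 kΩ.
Then V_out = V_DC · R2'/(R1 + R2') = 16.1 × 1.146/4.046 = 4.562 V.
(Unloaded it would be 9.57 V; the load pulls it down.)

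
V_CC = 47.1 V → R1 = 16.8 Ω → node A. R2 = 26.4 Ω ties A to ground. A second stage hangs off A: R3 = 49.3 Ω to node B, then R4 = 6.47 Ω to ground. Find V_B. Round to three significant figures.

V_B ≈ 2.82 V

The second stage (R3 + R4 = 55.77 Ω) loads node A in parallel with R2.
R2 ‖ (R3+R4) = 17.92 Ω.
First divider: V_A = V_CC · 17.92/(16.8 + 17.92) = 24.31 V.
V_B = V_A × 0.1160 = 2.820 V.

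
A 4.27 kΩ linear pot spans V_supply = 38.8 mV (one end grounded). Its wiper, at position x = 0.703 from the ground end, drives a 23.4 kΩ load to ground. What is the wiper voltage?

The pot divides into 1.268 kΩ above the wiper and 3.002 kΩ below.
R_L loads the lower segment: effective lower R = 2.661 kΩ.
Loaded-divider output: V_out = 38.8 × 0.6772 = 26.28 mV.

V_out ≈ 26.3 mV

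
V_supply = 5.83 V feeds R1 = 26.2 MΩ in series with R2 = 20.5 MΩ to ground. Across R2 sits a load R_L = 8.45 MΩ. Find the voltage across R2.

V_out ≈ 1.08 V

R2 ‖ R_L = (20.5 × 8.45)/(20.5 + 8.45) = 5.984 MΩ.
Now apply the divider: V_out = 5.83 × 0.1859 = 1.084 V.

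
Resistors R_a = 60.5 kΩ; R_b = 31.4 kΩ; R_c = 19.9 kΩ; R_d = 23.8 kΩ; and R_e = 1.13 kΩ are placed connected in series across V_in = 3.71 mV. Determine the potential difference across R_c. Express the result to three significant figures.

V ≈ 0.540 mV

Total series resistance ΣR = 60.5 + 31.4 + 19.9 + 23.8 + 1.13 = 136.7 kΩ.
V = V_in · R/ΣR = 3.71 × 0.1455 = 0.5400 mV.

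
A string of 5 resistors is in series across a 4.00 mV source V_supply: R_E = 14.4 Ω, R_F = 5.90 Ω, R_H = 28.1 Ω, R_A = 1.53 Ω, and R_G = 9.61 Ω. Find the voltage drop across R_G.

Total series resistance ΣR = 14.4 + 5.90 + 28.1 + 1.53 + 9.61 = 59.54 Ω.
Voltage divider: V = V_supply · (9.610 / 59.54) = 4.00 × 0.1614 = 0.6456 mV.

V ≈ 0.646 mV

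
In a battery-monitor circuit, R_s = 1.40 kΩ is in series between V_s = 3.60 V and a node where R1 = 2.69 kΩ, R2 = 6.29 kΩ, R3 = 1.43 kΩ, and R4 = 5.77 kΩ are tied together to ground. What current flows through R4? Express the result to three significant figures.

Combine the parallel branches: R_p = (1/2.69 + 1/6.29 + 1/1.43 + 1/5.77)⁻¹ = 0.7126 kΩ.
V_A by voltage divider: V_A = 3.60 × 0.7126/(1.40 + 0.7126) = 1.214 V.
I(R4) = V_A / R4 = 1.214/5.77 = 0.2105 mA.

I ≈ 0.210 mA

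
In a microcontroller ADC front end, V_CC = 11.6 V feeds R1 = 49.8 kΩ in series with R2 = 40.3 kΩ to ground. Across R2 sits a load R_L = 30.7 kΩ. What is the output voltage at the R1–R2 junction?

V_out ≈ 3.01 V

First combine the lower leg with the load: R2 ‖ R_L = 17.43 kΩ.
Voltage divider with the loaded lower leg: V_out = 11.6 × 17.43/(49.8 + 17.43) = 11.6 × 0.2592 = 3.007 V.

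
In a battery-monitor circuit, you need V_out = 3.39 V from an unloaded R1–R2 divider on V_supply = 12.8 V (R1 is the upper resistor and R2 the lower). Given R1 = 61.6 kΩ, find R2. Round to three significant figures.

R2 ≈ 22.2 kΩ

V_out/V_supply = R2/(R1+R2) = 0.2648.
Rearranging, R2 = R1·k/(1−k) = 61.6 × 0.3603 = 22.19 kΩ.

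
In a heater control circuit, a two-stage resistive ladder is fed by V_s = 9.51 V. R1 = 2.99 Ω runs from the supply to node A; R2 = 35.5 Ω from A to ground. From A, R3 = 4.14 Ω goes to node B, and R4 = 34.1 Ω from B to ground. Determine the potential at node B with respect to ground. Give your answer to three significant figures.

Looking into the second stage from A: R3 + R4 = 38.24 Ω appears in parallel with R2.
Effective lower resistance at A: R2 ‖ 38.24 = 18.41 Ω.
V_A = 9.51 × 18.41/(2.99 + 18.41) = 8.181 V.
V_B = V_A × 0.8917 = 7.296 V.

V_B ≈ 7.30 V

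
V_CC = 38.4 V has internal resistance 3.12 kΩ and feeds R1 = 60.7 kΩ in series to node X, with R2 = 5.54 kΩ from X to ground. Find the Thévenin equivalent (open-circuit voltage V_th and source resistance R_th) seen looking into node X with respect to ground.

V_th ≈ 3.07 V, R_th ≈ 5.10 kΩ

R1' = 3.12 + 60.7 = 63.82 kΩ (source resistance + R1).
With X open, the divider is unloaded: V_th = 38.4 × 5.54/69.36 = 3.067 V.
Looking into X with the source shorted: R_th = R1'·R2/(R1'+R2) = 63.82 × 5.54/69.36 = 5.098 kΩ.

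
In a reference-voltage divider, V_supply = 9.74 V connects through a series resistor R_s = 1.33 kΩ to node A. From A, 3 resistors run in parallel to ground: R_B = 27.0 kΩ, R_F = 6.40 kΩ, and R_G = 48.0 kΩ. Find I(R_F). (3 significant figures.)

I ≈ 1.18 mA

Equivalent of the parallel group: R_p = 4.670 kΩ.
Node voltage V_A = V_supply · R_p/(R_s + R_p) = 9.74 × 0.7783 = 7.581 V.
I(R_F) = V_A / R_F = 7.581/6.40 = 1.185 mA.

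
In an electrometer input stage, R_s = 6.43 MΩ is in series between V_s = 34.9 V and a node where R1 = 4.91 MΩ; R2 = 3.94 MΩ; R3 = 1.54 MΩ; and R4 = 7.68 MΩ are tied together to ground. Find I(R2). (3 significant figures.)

Parallel bank: R_p = 1/(1/4.91 + 1/3.94 + 1/1.54 + 1/7.68) = 0.8084 MΩ.
V_A = 34.9 × 0.8084/7.238 = 3.898 V.
Branch current I = V_A/R2 = 3.898/3.94 = 0.9893 µA.

I ≈ 0.989 µA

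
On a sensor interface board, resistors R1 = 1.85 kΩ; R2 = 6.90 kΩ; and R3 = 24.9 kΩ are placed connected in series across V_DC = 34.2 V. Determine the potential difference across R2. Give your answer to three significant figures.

Series total: ΣR = 1.85 + 6.90 + 24.9 = 33.65 kΩ.
V = V_DC · R/ΣR = 34.2 × 0.2051 = 7.013 V.

V ≈ 7.01 V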